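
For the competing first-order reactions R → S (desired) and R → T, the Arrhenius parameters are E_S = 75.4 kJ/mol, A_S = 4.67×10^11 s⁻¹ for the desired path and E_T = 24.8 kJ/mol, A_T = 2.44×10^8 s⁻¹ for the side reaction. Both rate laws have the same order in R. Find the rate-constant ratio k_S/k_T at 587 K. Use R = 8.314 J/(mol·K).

k_S/k_T = (A_S/A_T)·exp[−(E_S−E_T)/(RT)] = (A_S/A_T)·exp[(E_T−E_S)/(RT)].
(E_T−E_S)/(RT) = (24.8−75.4)×10³/(8.314×587) = -50600/4880 = -10.37.
k_S/k_T = (4.67×10^11/2.44×10^8)·exp(-10.37) = 1914 × 3.142×10^-5 = 0.0601.

0.0601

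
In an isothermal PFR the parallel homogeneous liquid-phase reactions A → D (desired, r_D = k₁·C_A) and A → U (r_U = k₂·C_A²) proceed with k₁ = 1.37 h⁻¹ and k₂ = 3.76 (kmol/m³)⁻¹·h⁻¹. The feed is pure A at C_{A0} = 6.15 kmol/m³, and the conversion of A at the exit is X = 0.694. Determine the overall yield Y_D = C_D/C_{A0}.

C_A = C_{A0}(1−X) = 1.882 kmol/m³.
Along a PFR/batch, dC_D/dC_A = −r_D/(r_D+r_U) = −k₁/(k₁+k₂·C_A).
Integrating from C_{A0} to C_A: C_D = (1.37/3.76)·ln[(1.37+3.76·6.15)/(1.37+3.76·1.88)] = 0.3644·ln(24.49/8.446) = 0.3880 kmol/m³.
Y_D = C_D/C_{A0} = 0.3880/6.15 = 0.0631.

0.0631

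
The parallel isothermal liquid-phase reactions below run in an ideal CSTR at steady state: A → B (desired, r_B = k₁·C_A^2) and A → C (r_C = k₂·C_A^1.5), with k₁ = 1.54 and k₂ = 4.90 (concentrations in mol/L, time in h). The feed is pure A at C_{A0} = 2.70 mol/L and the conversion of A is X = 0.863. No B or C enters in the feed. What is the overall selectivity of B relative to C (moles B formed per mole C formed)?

0.191

Exit C_A = C_{A0}(1−X) = 2.70×0.137 = 0.3699 mol/L.
In a CSTR the entire volume is at exit conditions, so r_B = 1.54×0.3699^2 = 0.2107 and r_C = 4.90×0.3699^1.5 = 1.102.
Overall selectivity = C_B/C_C = r_Bτ/(r_Cτ) = r_B/r_C = 0.191.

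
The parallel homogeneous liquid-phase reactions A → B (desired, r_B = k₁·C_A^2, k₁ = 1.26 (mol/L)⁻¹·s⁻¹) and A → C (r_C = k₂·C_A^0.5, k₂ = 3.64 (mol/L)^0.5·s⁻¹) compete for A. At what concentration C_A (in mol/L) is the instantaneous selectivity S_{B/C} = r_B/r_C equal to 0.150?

0.573 mol/L

S_{B/C} = (k₁/k₂)·C_A^1.5 ⇒ C_A = (S·k₂/k₁)^(1/1.5).
= (0.150×3.64/1.26)^(0.6667) = (0.4333)^(0.6667) = 0.573 mol/L.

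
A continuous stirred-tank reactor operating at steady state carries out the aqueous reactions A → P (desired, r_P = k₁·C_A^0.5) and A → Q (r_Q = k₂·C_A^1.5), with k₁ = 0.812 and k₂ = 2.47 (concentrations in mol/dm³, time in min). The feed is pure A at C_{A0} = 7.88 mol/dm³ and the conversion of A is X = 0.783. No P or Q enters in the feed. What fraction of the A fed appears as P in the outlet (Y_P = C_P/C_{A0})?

Exit C_A = C_{A0}(1−X) = 7.88×0.217 = 1.710 mol/dm³.
A CSTR operates uniformly at the exit composition, giving r_P = 1.062 and r_Q = 5.523 (each k·C_A^n at C_A = 1.710).
Fraction of consumed A going to P: r_P/(r_P+r_Q) = 0.1613.
C_P = 0.1613·C_{A0}·X = 0.1613×7.88×0.783 = 0.995 mol/dm³; Y_P = C_P/C_{A0} = 0.126.

0.126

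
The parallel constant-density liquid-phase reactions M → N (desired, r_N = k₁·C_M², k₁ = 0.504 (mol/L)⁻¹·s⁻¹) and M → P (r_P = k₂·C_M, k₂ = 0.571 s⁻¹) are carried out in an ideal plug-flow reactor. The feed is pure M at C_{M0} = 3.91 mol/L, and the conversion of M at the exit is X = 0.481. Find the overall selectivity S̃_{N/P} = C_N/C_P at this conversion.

C_M = C_{M0}(1−X) = 2.029 mol/L.
Along a PFR/batch, dC_P/dC_M = −r_P/(r_N+r_P) = −k₂/(k₂+k₁·C_M).
Integrating from C_{M0} to C_M: C_P = (0.571/0.504)·ln[(0.571+0.504·3.91)/(0.571+0.504·2.03)] = 1.133·ln(2.542/1.594) = 0.5288 mol/L.
Then C_N = (C_{M0}−C_M) − C_P = 1.881 − 0.5288 = 1.352 mol/L.
S̃_{N/P} = C_N/C_P = 1.352/0.5288 = 2.56.

2.56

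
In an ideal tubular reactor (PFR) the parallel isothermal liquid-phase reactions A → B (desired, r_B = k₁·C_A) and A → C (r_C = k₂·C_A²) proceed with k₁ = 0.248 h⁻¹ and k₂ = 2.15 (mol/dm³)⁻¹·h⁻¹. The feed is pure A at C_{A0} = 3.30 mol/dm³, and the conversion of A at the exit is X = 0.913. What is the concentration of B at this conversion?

0.247 mol/dm³

C_A = C_{A0}(1−X) = 0.2871 mol/dm³.
Along a PFR/batch, dC_B/dC_A = −r_B/(r_B+r_C) = −k₁/(k₁+k₂·C_A).
Integrating from C_{A0} to C_A: C_B = (0.248/2.15)·ln[(0.248+2.15·3.30)/(0.248+2.15·0.287)] = 0.1153·ln(7.343/0.8653) = 0.2467 mol/dm³.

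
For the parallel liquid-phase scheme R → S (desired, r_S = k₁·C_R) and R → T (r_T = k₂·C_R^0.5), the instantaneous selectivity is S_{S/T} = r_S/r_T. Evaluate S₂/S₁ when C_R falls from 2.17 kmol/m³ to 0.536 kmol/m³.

0.497

S_{S/T} = (k₁/k₂)·C_R^0.5, so S₂/S₁ = (C_{R,2}/C_{R,1})^0.5.
= (0.536/2.17)^0.5 = (0.2470)^0.5 = 0.497.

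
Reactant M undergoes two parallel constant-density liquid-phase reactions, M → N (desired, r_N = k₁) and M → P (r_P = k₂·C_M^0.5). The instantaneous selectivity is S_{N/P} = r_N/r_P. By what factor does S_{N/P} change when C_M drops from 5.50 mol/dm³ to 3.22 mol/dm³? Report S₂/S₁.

1.31

S_{N/P} = (k₁/k₂)·C_M^-0.5, so S₂/S₁ = (C_{M,2}/C_{M,1})^-0.5.
= (3.22/5.50)^(-0.5) = (0.5855)^(-0.5) = 1.31.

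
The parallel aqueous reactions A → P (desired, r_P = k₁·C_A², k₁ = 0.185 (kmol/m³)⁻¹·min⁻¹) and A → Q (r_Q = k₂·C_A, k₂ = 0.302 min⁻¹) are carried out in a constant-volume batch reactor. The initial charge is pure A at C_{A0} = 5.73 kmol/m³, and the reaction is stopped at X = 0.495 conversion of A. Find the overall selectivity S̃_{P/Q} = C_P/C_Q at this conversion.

C_A = C_{A0}(1−X) = 2.894 kmol/m³.
Along a PFR/batch, dC_Q/dC_A = −r_Q/(r_P+r_Q) = −k₂/(k₂+k₁·C_A).
Integrating from C_{A0} to C_A: C_Q = (0.302/0.185)·ln[(0.302+0.185·5.73)/(0.302+0.185·2.89)] = 1.632·ln(1.362/0.8373) = 0.7942 kmol/m³.
Then C_P = (C_{A0}−C_A) − C_Q = 2.836 − 0.7942 = 2.042 kmol/m³.
S̃_{P/Q} = C_P/C_Q = 2.042/0.7942 = 2.57.

2.57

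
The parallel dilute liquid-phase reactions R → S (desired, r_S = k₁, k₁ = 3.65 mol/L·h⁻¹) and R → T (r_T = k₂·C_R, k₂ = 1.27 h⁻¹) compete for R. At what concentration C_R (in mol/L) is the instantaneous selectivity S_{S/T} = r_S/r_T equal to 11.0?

0.261 mol/L

S_{S/T} = (k₁/k₂)·C_R⁻¹ ⇒ C_R = (S·k₂/k₁)^(-1).
= (11.0×1.27/3.65)^(-1) = (3.827)^(-1) = 0.261 mol/L.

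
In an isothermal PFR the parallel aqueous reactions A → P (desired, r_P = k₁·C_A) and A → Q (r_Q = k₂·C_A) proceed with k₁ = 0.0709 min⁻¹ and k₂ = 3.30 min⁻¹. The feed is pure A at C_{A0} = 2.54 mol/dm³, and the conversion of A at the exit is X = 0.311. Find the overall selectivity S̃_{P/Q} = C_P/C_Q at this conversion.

0.0215

C_A = C_{A0}(1−X) = 1.750 mol/dm³.
Both paths are first order in A, so the instantaneous fraction to P is constant: dC_P/d(−C_A) = k₁/(k₁+k₂) = 0.02103.
C_P = 0.02103·(C_{A0}−C_A) = 0.02103×0.7899 = 0.0166 mol/dm³.
C_Q = (C_{A0}−C_A)−C_P = 0.7733 mol/dm³; S̃_{P/Q} = 0.01661/0.7733 = 0.0215.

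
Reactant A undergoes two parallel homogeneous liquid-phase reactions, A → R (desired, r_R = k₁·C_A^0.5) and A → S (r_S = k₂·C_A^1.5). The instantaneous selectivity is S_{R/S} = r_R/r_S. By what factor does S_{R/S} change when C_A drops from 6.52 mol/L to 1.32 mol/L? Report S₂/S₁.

S_{R/S} = (k₁/k₂)·C_A⁻¹, so S₂/S₁ = (C_{A,2}/C_{A,1})⁻¹.
= 6.52/1.32 = 4.94.
Selectivity toward R rises as C_A falls — low-concentration operation is favoured.

4.94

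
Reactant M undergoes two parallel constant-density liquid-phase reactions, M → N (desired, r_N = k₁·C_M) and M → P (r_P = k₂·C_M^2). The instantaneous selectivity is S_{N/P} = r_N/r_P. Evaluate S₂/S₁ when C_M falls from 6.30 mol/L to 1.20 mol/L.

5.25

S_{N/P} = (k₁/k₂)·C_M⁻¹, so S₂/S₁ = (C_{M,2}/C_{M,1})⁻¹.
= 6.30/1.20 = 5.25.
Selectivity toward N rises as C_M falls — low-concentration operation is favoured.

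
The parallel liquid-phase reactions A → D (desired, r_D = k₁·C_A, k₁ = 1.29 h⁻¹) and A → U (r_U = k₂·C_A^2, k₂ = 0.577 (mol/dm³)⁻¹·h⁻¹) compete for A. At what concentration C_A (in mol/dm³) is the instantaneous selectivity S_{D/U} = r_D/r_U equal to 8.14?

S_{D/U} = (k₁/k₂)·C_A⁻¹ ⇒ C_A = (S·k₂/k₁)^(-1).
= (8.14×0.577/1.29)^(-1) = (3.641)^(-1) = 0.275 mol/dm³.

0.275 mol/dm³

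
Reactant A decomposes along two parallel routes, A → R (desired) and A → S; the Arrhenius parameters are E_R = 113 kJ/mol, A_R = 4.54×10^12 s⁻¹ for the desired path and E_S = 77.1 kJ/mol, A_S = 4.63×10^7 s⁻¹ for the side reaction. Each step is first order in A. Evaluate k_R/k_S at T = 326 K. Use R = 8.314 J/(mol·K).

0.173

With equal orders, S_{R/S} = k_R/k_S = (A_R/A_S)·exp[(E_S−E_R)/(RT)].
(E_S−E_R)/(RT) = (77.1−113)×10³/(8.314×326) = -35900/2710 = -13.25.
k_R/k_S = (4.54×10^12/4.63×10^7)·exp(-13.25) = 98056 × 1.768×10^-6 = 0.173.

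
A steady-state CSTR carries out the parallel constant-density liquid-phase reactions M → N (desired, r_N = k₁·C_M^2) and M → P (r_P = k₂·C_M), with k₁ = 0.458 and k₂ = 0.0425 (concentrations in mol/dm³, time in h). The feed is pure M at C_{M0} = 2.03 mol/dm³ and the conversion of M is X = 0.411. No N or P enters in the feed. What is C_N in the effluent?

0.774 mol/dm³

Exit C_M = C_{M0}(1−X) = 2.03×0.589 = 1.196 mol/dm³.
A CSTR operates uniformly at the exit composition, giving r_N = 0.6548 and r_P = 0.05082 (each k·C_M^n at C_M = 1.196).
Fraction of consumed M going to N: r_N/(r_N+r_P) = 0.9280.
C_N = 0.9280·C_{M0}·X = 0.9280×2.03×0.411 = 0.774 mol/dm³.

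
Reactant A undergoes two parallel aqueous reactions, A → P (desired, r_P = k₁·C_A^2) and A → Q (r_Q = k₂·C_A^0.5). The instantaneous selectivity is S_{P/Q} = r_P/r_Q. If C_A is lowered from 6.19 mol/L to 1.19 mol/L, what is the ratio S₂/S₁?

0.0843

S_{P/Q} = (k₁/k₂)·C_A^1.5, so S₂/S₁ = (C_{A,2}/C_{A,1})^1.5.
= (1.19/6.19)^1.5 = (0.1922)^1.5 = 0.0843.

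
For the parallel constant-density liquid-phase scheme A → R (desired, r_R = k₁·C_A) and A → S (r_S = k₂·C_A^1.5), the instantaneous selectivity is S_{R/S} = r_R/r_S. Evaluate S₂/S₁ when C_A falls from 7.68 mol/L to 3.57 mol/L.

1.47

S_{R/S} = (k₁/k₂)·C_A^-0.5, so S₂/S₁ = (C_{A,2}/C_{A,1})^-0.5.
= (3.57/7.68)^(-0.5) = (0.4648)^(-0.5) = 1.47.
Selectivity toward R rises as C_A falls — low-concentration operation is favoured.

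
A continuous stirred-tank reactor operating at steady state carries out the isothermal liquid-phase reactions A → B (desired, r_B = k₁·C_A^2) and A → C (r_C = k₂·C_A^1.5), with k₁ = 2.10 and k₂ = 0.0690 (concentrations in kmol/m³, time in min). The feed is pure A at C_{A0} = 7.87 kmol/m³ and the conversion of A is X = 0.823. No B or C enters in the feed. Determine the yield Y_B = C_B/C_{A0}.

0.801

Exit C_A = C_{A0}(1−X) = 7.87×0.177 = 1.393 kmol/m³.
Rates in a CSTR are evaluated at the outlet concentration: r_B = 2.10×1.393^2 = 4.075, r_C = 0.0690×1.393^1.5 = 0.1134.
Fraction of consumed A going to B: r_B/(r_B+r_C) = 0.9729.
C_B = 0.9729·C_{A0}·X = 0.9729×7.87×0.823 = 6.30 kmol/m³; Y_B = C_B/C_{A0} = 0.801.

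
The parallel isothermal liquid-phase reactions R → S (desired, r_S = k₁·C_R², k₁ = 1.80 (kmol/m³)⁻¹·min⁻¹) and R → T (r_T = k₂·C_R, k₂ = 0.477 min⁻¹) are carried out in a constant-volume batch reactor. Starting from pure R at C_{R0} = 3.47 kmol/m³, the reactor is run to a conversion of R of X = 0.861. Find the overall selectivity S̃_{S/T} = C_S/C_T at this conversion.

6.01

C_R = C_{R0}(1−X) = 0.4823 kmol/m³.
Along a PFR/batch, dC_T/dC_R = −r_T/(r_S+r_T) = −k₂/(k₂+k₁·C_R).
Integrating from C_{R0} to C_R: C_T = (0.477/1.80)·ln[(0.477+1.80·3.47)/(0.477+1.80·0.482)] = 0.2650·ln(6.723/1.345) = 0.4264 kmol/m³.
Then C_S = (C_{R0}−C_R) − C_T = 2.988 − 0.4264 = 2.561 kmol/m³.
S̃_{S/T} = C_S/C_T = 2.561/0.4264 = 6.01.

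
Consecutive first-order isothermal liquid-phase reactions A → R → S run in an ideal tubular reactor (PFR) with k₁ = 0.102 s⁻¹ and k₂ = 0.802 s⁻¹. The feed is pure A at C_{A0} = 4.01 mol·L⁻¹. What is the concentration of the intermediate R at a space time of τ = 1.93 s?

0.356 mol·L⁻¹

Solving the coupled first-order balances gives C_R(τ) = [k₁/(k₂−k₁)]·C_{A0}·(e^(−k₁τ) − e^(−k₂τ)).
e^(−k₁τ) = e^(−0.102×1.93) = e^(−0.1969) = 0.8213; e^(−k₂τ) = e^(−1.548) = 0.2127.
C_R = 0.102×4.01/(0.802−0.102) × (0.8213−0.2127) = 0.5843×0.6086 = 0.3556 mol·L⁻¹.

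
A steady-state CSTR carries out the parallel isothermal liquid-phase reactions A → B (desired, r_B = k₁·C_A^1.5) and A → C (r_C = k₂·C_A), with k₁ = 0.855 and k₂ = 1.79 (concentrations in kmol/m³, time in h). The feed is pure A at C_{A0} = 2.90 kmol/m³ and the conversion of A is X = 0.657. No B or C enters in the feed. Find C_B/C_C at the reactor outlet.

0.476

Exit C_A = C_{A0}(1−X) = 2.90×0.343 = 0.9947 kmol/m³.
In a CSTR the entire volume is at exit conditions, so r_B = 0.855×0.9947^1.5 = 0.8482 and r_C = 1.79×0.9947 = 1.781.
Overall selectivity = C_B/C_C = r_Bτ/(r_Cτ) = r_B/r_C = 0.476.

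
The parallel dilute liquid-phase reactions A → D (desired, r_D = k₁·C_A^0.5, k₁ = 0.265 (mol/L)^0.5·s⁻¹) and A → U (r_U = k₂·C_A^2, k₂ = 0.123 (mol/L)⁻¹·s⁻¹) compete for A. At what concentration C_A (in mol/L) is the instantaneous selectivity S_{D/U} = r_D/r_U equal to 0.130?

6.50 mol/L

S_{D/U} = (k₁/k₂)·C_A^-1.5 ⇒ C_A = (S·k₂/k₁)^(1/(-1.5)).
= (0.130×0.123/0.265)^(-0.6667) = (0.06034)^(-0.6667) = 6.50 mol/L.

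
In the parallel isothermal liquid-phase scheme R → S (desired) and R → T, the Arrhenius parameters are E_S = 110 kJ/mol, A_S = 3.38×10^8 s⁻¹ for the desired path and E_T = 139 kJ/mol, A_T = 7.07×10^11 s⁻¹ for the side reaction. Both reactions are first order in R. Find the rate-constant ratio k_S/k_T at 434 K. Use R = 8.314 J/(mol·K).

1.48

Since both paths have the same order in R, the concentration cancels and S_{S/T} = k_S/k_T = (A_S/A_T)·exp[(E_T−E_S)/(RT)].
(E_T−E_S)/(RT) = (139−110)×10³/(8.314×434) = 29000/3608 = 8.037.
k_S/k_T = (3.38×10^8/7.07×10^11)·exp(8.037) = 4.781×10^-4 × 3094 = 1.48.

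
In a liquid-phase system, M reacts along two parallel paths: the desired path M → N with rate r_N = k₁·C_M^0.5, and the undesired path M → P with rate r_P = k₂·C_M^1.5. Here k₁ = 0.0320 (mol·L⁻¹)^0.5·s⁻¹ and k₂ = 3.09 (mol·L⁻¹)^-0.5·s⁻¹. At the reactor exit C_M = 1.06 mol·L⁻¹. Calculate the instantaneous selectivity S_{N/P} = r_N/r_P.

0.00977

S_{N/P} = r_N/r_P = (k₁·C_M^0.5)/(k₂·C_M^1.5) = (k₁/k₂)·C_M⁻¹.
= (0.0320×1.060^0.5) / (3.09×1.060^1.5) = 0.03295/3.372 = 0.00977.
The undesired path is higher order in M, so low C_M (CSTR or dilute feed) favours N.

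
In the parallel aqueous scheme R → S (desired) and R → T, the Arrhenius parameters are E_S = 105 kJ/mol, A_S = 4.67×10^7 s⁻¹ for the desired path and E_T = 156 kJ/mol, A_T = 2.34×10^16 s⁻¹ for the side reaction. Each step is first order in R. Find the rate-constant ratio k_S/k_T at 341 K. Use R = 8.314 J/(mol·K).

0.130

With equal orders, S_{S/T} = k_S/k_T = (A_S/A_T)·exp[(E_T−E_S)/(RT)].
(E_T−E_S)/(RT) = (156−105)×10³/(8.314×341) = 51000/2835 = 17.99.
k_S/k_T = (4.67×10^7/2.34×10^16)·exp(17.99) = 1.996×10^-9 × 6.494×10^7 = 0.130.
Since E_S < E_T, lowering the temperature improves selectivity toward S.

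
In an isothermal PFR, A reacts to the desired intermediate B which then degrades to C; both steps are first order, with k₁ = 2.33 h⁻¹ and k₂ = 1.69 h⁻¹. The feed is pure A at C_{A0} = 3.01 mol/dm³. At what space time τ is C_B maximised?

Setting dC_B/dτ = 0 gives τ_opt = ln(k₂/k₁)/(k₂−k₁).
= ln(1.69/2.33)/(1.69−2.33) = ln(0.7253)/-0.6400 = -0.3211/-0.6400 = 0.502 h.

0.502 h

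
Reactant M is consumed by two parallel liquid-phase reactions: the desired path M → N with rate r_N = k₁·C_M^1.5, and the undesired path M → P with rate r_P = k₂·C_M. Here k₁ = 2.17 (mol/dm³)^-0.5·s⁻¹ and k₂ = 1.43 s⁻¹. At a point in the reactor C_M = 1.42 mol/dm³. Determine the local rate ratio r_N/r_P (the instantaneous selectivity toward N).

1.81

S_{N/P} = r_N/r_P = (k₁·C_M^1.5)/(k₂·C_M) = (k₁/k₂)·C_M^0.5.
= (2.17×1.420^1.5) / (1.43×1.420) = 3.672/2.031 = 1.81.
Since the desired path is higher order in M, keeping C_M high (PFR or concentrated feed) favours N.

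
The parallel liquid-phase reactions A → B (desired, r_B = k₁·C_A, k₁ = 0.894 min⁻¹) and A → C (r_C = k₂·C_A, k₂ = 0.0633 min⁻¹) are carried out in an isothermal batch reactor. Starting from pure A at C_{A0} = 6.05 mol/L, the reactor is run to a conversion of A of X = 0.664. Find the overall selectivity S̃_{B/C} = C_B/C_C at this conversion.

C_A = C_{A0}(1−X) = 2.033 mol/L.
Both paths are first order in A, so the instantaneous fraction to B is constant: dC_B/d(−C_A) = k₁/(k₁+k₂) = 0.9339.
C_B = 0.9339·(C_{A0}−C_A) = 0.9339×4.017 = 3.75 mol/L.
C_C = (C_{A0}−C_A)−C_B = 0.2656 mol/L; S̃_{B/C} = 3.752/0.2656 = 14.1.

14.1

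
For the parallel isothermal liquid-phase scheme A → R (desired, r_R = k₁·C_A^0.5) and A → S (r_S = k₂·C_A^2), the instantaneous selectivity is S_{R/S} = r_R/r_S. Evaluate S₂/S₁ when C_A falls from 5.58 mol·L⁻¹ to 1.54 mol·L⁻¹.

S_{R/S} = (k₁/k₂)·C_A^-1.5, so S₂/S₁ = (C_{A,2}/C_{A,1})^-1.5.
= (1.54/5.58)^(-1.5) = (0.2760)^(-1.5) = 6.90.
Selectivity toward R rises as C_A falls — low-concentration operation is favoured.

6.90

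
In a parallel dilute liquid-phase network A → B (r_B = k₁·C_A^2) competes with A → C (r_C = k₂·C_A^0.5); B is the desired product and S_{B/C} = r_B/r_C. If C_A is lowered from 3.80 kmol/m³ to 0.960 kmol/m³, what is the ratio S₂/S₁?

0.127

S_{B/C} = (k₁/k₂)·C_A^1.5, so S₂/S₁ = (C_{A,2}/C_{A,1})^1.5.
= (0.960/3.80)^1.5 = (0.2526)^1.5 = 0.127.
Selectivity toward B falls as C_A falls — high-concentration operation is favoured.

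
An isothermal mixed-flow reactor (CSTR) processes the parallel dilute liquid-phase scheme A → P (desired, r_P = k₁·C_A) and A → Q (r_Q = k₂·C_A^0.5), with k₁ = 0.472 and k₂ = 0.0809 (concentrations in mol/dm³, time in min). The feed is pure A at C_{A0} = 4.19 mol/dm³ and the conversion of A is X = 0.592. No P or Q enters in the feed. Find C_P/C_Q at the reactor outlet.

7.63

Exit C_A = C_{A0}(1−X) = 4.19×0.408 = 1.710 mol/dm³.
In a CSTR the entire volume is at exit conditions, so r_P = 0.472×1.710 = 0.8069 and r_Q = 0.0809×1.710^0.5 = 0.1058.
Overall selectivity = C_P/C_Q = r_Pτ/(r_Qτ) = r_P/r_Q = 7.63.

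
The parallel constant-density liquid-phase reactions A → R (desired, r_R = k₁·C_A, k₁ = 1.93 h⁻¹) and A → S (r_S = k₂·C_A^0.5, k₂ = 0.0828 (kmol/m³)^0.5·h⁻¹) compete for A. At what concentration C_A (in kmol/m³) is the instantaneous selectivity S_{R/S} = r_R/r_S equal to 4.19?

0.0323 kmol/m³

S_{R/S} = (k₁/k₂)·C_A^0.5 ⇒ C_A = (S·k₂/k₁)^(2).
= (4.19×0.0828/1.93)^(2) = (0.1798)^(2) = 0.0323 kmol/m³.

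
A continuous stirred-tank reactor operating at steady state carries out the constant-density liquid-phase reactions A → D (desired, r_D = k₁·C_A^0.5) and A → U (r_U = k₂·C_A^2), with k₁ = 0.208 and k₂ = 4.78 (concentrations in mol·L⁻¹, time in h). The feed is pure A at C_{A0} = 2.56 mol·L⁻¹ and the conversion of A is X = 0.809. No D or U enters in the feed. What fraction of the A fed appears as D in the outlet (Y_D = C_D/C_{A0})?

Exit C_A = C_{A0}(1−X) = 2.56×0.191 = 0.4890 mol·L⁻¹.
A CSTR operates uniformly at the exit composition, giving r_D = 0.1454 and r_U = 1.143 (each k·C_A^n at C_A = 0.4890).
Fraction of consumed A going to D: r_D/(r_D+r_U) = 0.1129.
C_D = 0.1129·C_{A0}·X = 0.1129×2.56×0.809 = 0.234 mol·L⁻¹; Y_D = C_D/C_{A0} = 0.0913.

0.0913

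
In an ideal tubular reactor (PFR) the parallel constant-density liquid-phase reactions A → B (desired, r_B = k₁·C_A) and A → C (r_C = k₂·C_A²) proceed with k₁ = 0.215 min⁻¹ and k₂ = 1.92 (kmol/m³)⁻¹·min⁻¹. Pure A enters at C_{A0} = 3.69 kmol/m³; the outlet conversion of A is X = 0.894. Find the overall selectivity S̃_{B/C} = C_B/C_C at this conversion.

C_A = C_{A0}(1−X) = 0.3911 kmol/m³.
Along a PFR/batch, dC_B/dC_A = −r_B/(r_B+r_C) = −k₁/(k₁+k₂·C_A).
Integrating from C_{A0} to C_A: C_B = (0.215/1.92)·ln[(0.215+1.92·3.69)/(0.215+1.92·0.391)] = 0.1120·ln(7.300/0.9660) = 0.2265 kmol/m³.
C_C = (C_{A0}−C_A)−C_B = 3.072 kmol/m³; S̃_{B/C} = 0.2265/3.072 = 0.0737.

0.0737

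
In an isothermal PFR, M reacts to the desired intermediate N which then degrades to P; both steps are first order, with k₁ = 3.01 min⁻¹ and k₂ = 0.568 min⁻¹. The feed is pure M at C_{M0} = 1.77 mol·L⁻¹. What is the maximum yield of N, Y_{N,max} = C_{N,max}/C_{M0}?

For a first-order series the maximum intermediate yield is C_{N,max}/C_{M0} = (k₁/k₂)^[k₂/(k₂−k₁)].
= (3.01/0.568)^(0.568/(0.568−3.01)) = (5.299)^(-0.2326) = 0.6785.

0.678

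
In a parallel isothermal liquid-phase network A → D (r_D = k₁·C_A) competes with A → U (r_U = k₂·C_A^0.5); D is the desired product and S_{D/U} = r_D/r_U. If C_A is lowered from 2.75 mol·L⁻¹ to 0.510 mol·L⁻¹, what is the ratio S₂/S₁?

0.431

S_{D/U} = (k₁/k₂)·C_A^0.5, so S₂/S₁ = (C_{A,2}/C_{A,1})^0.5.
= (0.510/2.75)^0.5 = (0.1855)^0.5 = 0.431.
Selectivity toward D falls as C_A falls — high-concentration operation is favoured.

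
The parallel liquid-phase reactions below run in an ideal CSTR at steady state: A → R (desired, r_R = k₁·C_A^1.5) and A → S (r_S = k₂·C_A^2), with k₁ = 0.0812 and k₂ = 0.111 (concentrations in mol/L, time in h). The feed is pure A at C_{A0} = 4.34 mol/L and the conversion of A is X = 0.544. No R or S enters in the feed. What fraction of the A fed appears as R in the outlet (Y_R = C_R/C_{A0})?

Exit C_A = C_{A0}(1−X) = 4.34×0.456 = 1.979 mol/L.
In a CSTR the entire volume is at exit conditions, so r_R = 0.0812×1.979^1.5 = 0.2261 and r_S = 0.111×1.979^2 = 0.4347.
Fraction of consumed A going to R: r_R/(r_R+r_S) = 0.3421.
C_R = 0.3421·C_{A0}·X = 0.3421×4.34×0.544 = 0.808 mol/L; Y_R = C_R/C_{A0} = 0.186.

0.186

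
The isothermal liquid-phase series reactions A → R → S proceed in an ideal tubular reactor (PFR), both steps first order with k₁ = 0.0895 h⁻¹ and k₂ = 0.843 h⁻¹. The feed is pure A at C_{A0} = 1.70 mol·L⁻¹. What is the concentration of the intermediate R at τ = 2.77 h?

The intermediate concentration in a first-order A→B→C sequence is C_R = k₁C_{A0}(e^(−k₁τ) − e^(−k₂τ))/(k₂−k₁).
e^(−k₁τ) = e^(−0.0895×2.77) = e^(−0.2479) = 0.7804; e^(−k₂τ) = e^(−2.335) = 0.09680.
C_R = 0.0895×1.70/(0.843−0.0895) × (0.7804−0.09680) = 0.2019×0.6836 = 0.1380 mol·L⁻¹.

0.138 mol·L⁻¹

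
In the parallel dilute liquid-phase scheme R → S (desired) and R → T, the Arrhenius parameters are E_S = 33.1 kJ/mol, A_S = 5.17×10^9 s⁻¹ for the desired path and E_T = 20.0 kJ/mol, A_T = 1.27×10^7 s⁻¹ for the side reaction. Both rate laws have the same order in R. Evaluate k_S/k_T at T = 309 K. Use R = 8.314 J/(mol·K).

With equal orders, S_{S/T} = k_S/k_T = (A_S/A_T)·exp[(E_T−E_S)/(RT)].
(E_T−E_S)/(RT) = (20.0−33.1)×10³/(8.314×309) = -13100/2569 = -5.099.
k_S/k_T = (5.17×10^9/1.27×10^7)·exp(-5.099) = 407.1 × 0.006102 = 2.48.
Since E_S > E_T, raising the temperature improves selectivity toward S.

2.48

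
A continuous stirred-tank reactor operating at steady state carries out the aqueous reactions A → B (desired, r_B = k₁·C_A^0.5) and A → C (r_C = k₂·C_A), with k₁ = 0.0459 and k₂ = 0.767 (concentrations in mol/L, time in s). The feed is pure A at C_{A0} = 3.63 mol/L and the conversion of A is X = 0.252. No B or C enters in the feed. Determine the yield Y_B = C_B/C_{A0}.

Exit C_A = C_{A0}(1−X) = 3.63×0.748 = 2.715 mol/L.
Rates in a CSTR are evaluated at the outlet concentration: r_B = 0.0459×2.715^0.5 = 0.07563, r_C = 0.767×2.715 = 2.083.
Fraction of consumed A going to B: r_B/(r_B+r_C) = 0.03504.
C_B = 0.03504·C_{A0}·X = 0.03504×3.63×0.252 = 0.0321 mol/L; Y_B = C_B/C_{A0} = 0.00883.

0.00883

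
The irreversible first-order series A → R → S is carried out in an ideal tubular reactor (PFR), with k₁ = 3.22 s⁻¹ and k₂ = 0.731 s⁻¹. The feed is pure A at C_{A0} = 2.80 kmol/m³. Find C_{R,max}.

1.81 kmol/m³

Evaluating C_R at τ_opt = ln(k₂/k₁)/(k₂−k₁) gives C_{R,max}/C_{A0} = (k₁/k₂)^[k₂/(k₂−k₁)].
= (3.22/0.731)^(0.731/(0.731−3.22)) = (4.405)^(-0.2937) = 0.6470.
C_{R,max} = 0.6470×2.80 = 1.81 kmol/m³.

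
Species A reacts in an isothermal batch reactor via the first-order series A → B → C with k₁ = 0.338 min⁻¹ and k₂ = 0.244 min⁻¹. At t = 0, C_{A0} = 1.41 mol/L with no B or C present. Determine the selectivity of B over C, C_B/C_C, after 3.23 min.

The intermediate concentration in a first-order A→B→C sequence is C_B = k₁C_{A0}(e^(−k₁t) − e^(−k₂t))/(k₂−k₁).
e^(−k₁t) = e^(−0.338×3.23) = e^(−1.092) = 0.3356; e^(−k₂t) = e^(−0.7881) = 0.4547.
C_B = 0.338×1.41/(0.244−0.338) × (0.3356−0.4547) = (-5.070)×(-0.1191) = 0.6037 mol/L.
C_A = C_{A0}e^(−k₁t) = 0.4732 mol/L, so C_C = C_{A0}−C_A−C_B = 0.3331 mol/L; C_B/C_C = 1.81.

1.81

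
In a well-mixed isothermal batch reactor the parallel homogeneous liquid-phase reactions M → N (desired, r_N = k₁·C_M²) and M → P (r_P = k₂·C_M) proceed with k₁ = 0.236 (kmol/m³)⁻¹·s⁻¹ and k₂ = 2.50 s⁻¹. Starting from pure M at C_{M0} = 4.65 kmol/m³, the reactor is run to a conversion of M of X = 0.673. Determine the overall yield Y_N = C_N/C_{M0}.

C_M = C_{M0}(1−X) = 1.521 kmol/m³.
Along a PFR/batch, dC_P/dC_M = −r_P/(r_N+r_P) = −k₂/(k₂+k₁·C_M).
Integrating from C_{M0} to C_M: C_P = (2.50/0.236)·ln[(2.50+0.236·4.65)/(2.50+0.236·1.52)] = 10.59·ln(3.597/2.859) = 2.434 kmol/m³.
Then C_N = (C_{M0}−C_M) − C_P = 3.129 − 2.434 = 0.6952 kmol/m³.
Y_N = C_N/C_{M0} = 0.6952/4.65 = 0.150.

0.150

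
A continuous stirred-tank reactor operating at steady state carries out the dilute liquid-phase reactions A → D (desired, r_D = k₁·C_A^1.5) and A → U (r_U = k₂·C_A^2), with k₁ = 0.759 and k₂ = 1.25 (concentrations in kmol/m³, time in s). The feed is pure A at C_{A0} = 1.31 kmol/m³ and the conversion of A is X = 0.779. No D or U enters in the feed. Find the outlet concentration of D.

Exit C_A = C_{A0}(1−X) = 1.31×0.221 = 0.2895 kmol/m³.
Rates in a CSTR are evaluated at the outlet concentration: r_D = 0.759×0.2895^1.5 = 0.1182, r_U = 1.25×0.2895^2 = 0.1048.
Fraction of consumed A going to D: r_D/(r_D+r_U) = 0.5302.
C_D = 0.5302·C_{A0}·X = 0.5302×1.31×0.779 = 0.541 kmol/m³.

0.541 kmol/m³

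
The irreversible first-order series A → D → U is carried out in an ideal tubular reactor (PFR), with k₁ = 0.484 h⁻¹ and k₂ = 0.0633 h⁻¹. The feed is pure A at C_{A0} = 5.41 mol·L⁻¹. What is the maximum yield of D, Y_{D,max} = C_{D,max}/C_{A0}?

At the optimum, C_{D,max}/C_{A0} = (k₁/k₂)^[k₂/(k₂−k₁)].
= (0.484/0.0633)^(0.0633/(0.0633−0.484)) = (7.646)^(-0.1505) = 0.7363.

0.736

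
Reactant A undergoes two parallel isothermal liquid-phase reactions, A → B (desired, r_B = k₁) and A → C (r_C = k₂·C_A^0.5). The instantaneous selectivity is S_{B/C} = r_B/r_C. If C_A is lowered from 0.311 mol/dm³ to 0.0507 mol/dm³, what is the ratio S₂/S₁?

S_{B/C} = (k₁/k₂)·C_A^-0.5, so S₂/S₁ = (C_{A,2}/C_{A,1})^-0.5.
= (0.0507/0.311)^(-0.5) = (0.1630)^(-0.5) = 2.48.
Selectivity toward B rises as C_A falls — low-concentration operation is favoured.

2.48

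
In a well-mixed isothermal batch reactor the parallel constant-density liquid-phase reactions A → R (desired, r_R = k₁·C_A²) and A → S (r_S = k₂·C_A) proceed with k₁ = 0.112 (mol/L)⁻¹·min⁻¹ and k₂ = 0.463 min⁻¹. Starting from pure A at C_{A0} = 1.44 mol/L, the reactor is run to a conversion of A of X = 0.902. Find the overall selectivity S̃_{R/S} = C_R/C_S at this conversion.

0.184

C_A = C_{A0}(1−X) = 0.1411 mol/L.
Along a PFR/batch, dC_S/dC_A = −r_S/(r_R+r_S) = −k₂/(k₂+k₁·C_A).
Integrating from C_{A0} to C_A: C_S = (0.463/0.112)·ln[(0.463+0.112·1.44)/(0.463+0.112·0.141)] = 4.134·ln(0.6243/0.4788) = 1.097 mol/L.
Then C_R = (C_{A0}−C_A) − C_S = 1.299 − 1.097 = 0.2021 mol/L.
S̃_{R/S} = C_R/C_S = 0.2021/1.097 = 0.184.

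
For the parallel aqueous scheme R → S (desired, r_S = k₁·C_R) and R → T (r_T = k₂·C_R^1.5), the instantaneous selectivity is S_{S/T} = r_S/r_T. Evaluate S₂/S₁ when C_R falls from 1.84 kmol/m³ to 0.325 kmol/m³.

2.38

S_{S/T} = (k₁/k₂)·C_R^-0.5, so S₂/S₁ = (C_{R,2}/C_{R,1})^-0.5.
= (0.325/1.84)^(-0.5) = (0.1766)^(-0.5) = 2.38.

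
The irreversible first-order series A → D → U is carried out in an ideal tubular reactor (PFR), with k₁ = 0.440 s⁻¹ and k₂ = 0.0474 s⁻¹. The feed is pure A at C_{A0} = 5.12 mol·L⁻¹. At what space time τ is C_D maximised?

For first-order series the maximum of C_D occurs at τ_opt = ln(k₂/k₁)/(k₂−k₁).
= ln(0.0474/0.440)/(0.0474−0.440) = ln(0.1077)/-0.3926 = -2.228/-0.3926 = 5.68 s.

5.68 s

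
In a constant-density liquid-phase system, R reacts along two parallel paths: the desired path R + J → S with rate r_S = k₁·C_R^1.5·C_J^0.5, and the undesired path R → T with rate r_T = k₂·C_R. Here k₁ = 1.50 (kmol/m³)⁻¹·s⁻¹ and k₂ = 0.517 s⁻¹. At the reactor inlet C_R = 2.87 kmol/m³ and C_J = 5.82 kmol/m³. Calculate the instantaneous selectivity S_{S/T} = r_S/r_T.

S_{S/T} = r_S/r_T = (k₁·C_R^1.5·C_J^0.5)/(k₂·C_R) = (k₁/k₂)·C_R^0.5·C_J^0.5.
= (1.50×2.870^1.5×5.820^0.5) / (0.517×2.870) = 17.59/1.484 = 11.9.

11.9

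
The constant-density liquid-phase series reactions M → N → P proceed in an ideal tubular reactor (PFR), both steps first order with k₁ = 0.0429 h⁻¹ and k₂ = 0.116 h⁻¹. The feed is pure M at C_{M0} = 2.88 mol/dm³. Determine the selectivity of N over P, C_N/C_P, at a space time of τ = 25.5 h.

Solving the coupled first-order balances gives C_N(τ) = [k₁/(k₂−k₁)]·C_{M0}·(e^(−k₁τ) − e^(−k₂τ)).
e^(−k₁τ) = e^(−0.0429×25.5) = e^(−1.094) = 0.3349; e^(−k₂τ) = e^(−2.958) = 0.05192.
C_N = 0.0429×2.88/(0.116−0.0429) × (0.3349−0.05192) = 1.690×0.2830 = 0.4783 mol/dm³.
C_M = C_{M0}e^(−k₁τ) = 0.9645 mol/dm³, so C_P = C_{M0}−C_M−C_N = 1.437 mol/dm³; C_N/C_P = 0.333.

0.333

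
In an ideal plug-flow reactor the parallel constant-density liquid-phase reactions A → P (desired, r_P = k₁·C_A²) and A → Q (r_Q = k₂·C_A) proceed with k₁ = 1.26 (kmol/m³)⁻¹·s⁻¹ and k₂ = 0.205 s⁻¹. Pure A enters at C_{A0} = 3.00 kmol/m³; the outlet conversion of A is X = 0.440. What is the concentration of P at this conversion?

C_A = C_{A0}(1−X) = 1.680 kmol/m³.
Along a PFR/batch, dC_Q/dC_A = −r_Q/(r_P+r_Q) = −k₂/(k₂+k₁·C_A).
Integrating from C_{A0} to C_A: C_Q = (0.205/1.26)·ln[(0.205+1.26·3.00)/(0.205+1.26·1.68)] = 0.1627·ln(3.985/2.322) = 0.08789 kmol/m³.
Then C_P = (C_{A0}−C_A) − C_Q = 1.320 − 0.08789 = 1.232 kmol/m³.

1.23 kmol/m³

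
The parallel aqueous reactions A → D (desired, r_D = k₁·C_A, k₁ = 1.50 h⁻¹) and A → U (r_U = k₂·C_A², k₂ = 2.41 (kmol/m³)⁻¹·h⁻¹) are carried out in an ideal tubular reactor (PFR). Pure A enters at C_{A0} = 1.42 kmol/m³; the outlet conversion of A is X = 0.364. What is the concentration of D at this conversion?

C_A = C_{A0}(1−X) = 0.9031 kmol/m³.
Along a PFR/batch, dC_D/dC_A = −r_D/(r_D+r_U) = −k₁/(k₁+k₂·C_A).
Integrating from C_{A0} to C_A: C_D = (1.50/2.41)·ln[(1.50+2.41·1.42)/(1.50+2.41·0.903)] = 0.6224·ln(4.922/3.677) = 0.1816 kmol/m³.

0.182 kmol/m³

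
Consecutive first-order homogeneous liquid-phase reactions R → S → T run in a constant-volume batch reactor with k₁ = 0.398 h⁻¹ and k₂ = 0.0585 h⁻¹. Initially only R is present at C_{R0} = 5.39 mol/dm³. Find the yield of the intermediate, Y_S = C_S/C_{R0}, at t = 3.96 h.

The intermediate concentration in a first-order A→B→C sequence is C_S = k₁C_{R0}(e^(−k₁t) − e^(−k₂t))/(k₂−k₁).
e^(−k₁t) = e^(−0.398×3.96) = e^(−1.576) = 0.2068; e^(−k₂t) = e^(−0.2317) = 0.7932.
C_S = 0.398×5.39/(0.0585−0.398) × (0.2068−0.7932) = (-6.319)×(-0.5864) = 3.706 mol/dm³.
Y_S = C_S/C_{R0} = 3.706/5.39 = 0.687.

0.687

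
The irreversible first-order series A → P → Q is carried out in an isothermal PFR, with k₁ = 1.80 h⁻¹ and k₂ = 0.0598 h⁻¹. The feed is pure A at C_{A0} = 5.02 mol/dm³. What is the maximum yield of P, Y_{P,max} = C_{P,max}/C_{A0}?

0.890

At the optimum, C_{P,max}/C_{A0} = (k₁/k₂)^[k₂/(k₂−k₁)].
= (1.80/0.0598)^(0.0598/(0.0598−1.80)) = (30.10)^(-0.03436) = 0.8896.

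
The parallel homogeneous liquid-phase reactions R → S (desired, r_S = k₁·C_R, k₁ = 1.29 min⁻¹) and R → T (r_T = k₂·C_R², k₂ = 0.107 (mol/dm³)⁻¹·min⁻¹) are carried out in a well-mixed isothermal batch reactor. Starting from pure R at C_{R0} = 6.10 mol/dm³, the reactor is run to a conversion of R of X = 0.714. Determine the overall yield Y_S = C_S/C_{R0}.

C_R = C_{R0}(1−X) = 1.745 mol/dm³.
Along a PFR/batch, dC_S/dC_R = −r_S/(r_S+r_T) = −k₁/(k₁+k₂·C_R).
Integrating from C_{R0} to C_R: C_S = (1.29/0.107)·ln[(1.29+0.107·6.10)/(1.29+0.107·1.74)] = 12.06·ln(1.943/1.477) = 3.307 mol/dm³.
Y_S = C_S/C_{R0} = 3.307/6.10 = 0.542.

0.542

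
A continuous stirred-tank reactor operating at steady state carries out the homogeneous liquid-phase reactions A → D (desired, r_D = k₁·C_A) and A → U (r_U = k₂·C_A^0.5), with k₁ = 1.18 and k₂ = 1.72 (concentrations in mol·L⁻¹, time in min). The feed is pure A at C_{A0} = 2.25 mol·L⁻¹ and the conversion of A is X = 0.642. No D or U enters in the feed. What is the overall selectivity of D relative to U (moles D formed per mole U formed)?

0.616

Exit C_A = C_{A0}(1−X) = 2.25×0.358 = 0.8055 mol·L⁻¹.
Rates in a CSTR are evaluated at the outlet concentration: r_D = 1.18×0.8055 = 0.9505, r_U = 1.72×0.8055^0.5 = 1.544.
Overall selectivity = C_D/C_U = r_Dτ/(r_Uτ) = r_D/r_U = 0.616.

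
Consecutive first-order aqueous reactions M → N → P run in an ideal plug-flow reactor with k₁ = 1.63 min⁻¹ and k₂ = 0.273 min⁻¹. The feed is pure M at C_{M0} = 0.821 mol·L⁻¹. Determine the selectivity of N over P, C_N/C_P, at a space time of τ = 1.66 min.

The intermediate concentration in a first-order A→B→C sequence is C_N = k₁C_{M0}(e^(−k₁τ) − e^(−k₂τ))/(k₂−k₁).
e^(−k₁τ) = e^(−1.63×1.66) = e^(−2.706) = 0.06682; e^(−k₂τ) = e^(−0.4532) = 0.6356.
C_N = 1.63×0.821/(0.273−1.63) × (0.06682−0.6356) = (-0.9862)×(-0.5688) = 0.5609 mol·L⁻¹.
C_M = C_{M0}e^(−k₁τ) = 0.05486 mol·L⁻¹, so C_P = C_{M0}−C_M−C_N = 0.2052 mol·L⁻¹; C_N/C_P = 2.73.

2.73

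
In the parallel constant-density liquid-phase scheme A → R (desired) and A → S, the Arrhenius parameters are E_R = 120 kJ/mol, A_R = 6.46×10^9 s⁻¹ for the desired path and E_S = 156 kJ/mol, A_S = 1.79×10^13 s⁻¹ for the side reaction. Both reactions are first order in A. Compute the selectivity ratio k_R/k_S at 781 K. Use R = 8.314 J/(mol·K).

0.0923

k_R/k_S = (A_R/A_S)·exp[−(E_R−E_S)/(RT)] = (A_R/A_S)·exp[(E_S−E_R)/(RT)].
(E_S−E_R)/(RT) = (156−120)×10³/(8.314×781) = 36000/6493 = 5.544.
k_R/k_S = (6.46×10^9/1.79×10^13)·exp(5.544) = 3.609×10^-4 × 255.8 = 0.0923.
Since E_R < E_S, lowering the temperature improves selectivity toward R.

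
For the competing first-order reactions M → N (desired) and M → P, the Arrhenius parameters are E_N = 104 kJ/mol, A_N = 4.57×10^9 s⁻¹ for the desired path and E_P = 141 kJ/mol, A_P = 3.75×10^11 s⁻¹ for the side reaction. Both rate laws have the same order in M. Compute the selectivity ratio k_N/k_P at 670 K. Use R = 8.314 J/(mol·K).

9.35

With equal orders, S_{N/P} = k_N/k_P = (A_N/A_P)·exp[(E_P−E_N)/(RT)].
(E_P−E_N)/(RT) = (141−104)×10³/(8.314×670) = 37000/5570 = 6.642.
k_N/k_P = (4.57×10^9/3.75×10^11)·exp(6.642) = 0.01219 × 766.8 = 9.35.
Since E_N < E_P, lowering the temperature improves selectivity toward N.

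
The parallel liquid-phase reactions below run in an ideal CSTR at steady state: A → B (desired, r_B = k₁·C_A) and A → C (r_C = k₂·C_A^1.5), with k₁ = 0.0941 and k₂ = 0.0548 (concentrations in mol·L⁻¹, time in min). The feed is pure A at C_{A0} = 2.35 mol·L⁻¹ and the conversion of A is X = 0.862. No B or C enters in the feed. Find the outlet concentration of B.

Exit C_A = C_{A0}(1−X) = 2.35×0.138 = 0.3243 mol·L⁻¹.
In a CSTR the entire volume is at exit conditions, so r_B = 0.0941×0.3243 = 0.03052 and r_C = 0.0548×0.3243^1.5 = 0.01012.
Fraction of consumed A going to B: r_B/(r_B+r_C) = 0.7510.
C_B = 0.7510·C_{A0}·X = 0.7510×2.35×0.862 = 1.52 mol·L⁻¹.

1.52 mol·L⁻¹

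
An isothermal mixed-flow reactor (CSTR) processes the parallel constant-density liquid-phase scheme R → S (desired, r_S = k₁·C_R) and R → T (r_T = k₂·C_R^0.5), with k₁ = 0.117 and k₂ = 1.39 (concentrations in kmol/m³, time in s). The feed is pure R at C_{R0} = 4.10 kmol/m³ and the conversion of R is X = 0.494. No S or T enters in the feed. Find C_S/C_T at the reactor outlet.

0.121

Exit C_R = C_{R0}(1−X) = 4.10×0.506 = 2.075 kmol/m³.
In a CSTR the entire volume is at exit conditions, so r_S = 0.117×2.075 = 0.2427 and r_T = 1.39×2.075^0.5 = 2.002.
Overall selectivity = C_S/C_T = r_Sτ/(r_Tτ) = r_S/r_T = 0.121.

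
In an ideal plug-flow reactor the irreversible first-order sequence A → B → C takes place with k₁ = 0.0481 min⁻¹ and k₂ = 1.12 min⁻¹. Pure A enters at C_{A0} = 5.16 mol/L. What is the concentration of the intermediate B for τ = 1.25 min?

0.161 mol/L

The intermediate concentration in a first-order A→B→C sequence is C_B = k₁C_{A0}(e^(−k₁τ) − e^(−k₂τ))/(k₂−k₁).
e^(−k₁τ) = e^(−0.0481×1.25) = e^(−0.06012) = 0.9416; e^(−k₂τ) = e^(−1.400) = 0.2466.
C_B = 0.0481×5.16/(1.12−0.0481) × (0.9416−0.2466) = 0.2315×0.6950 = 0.1609 mol/L.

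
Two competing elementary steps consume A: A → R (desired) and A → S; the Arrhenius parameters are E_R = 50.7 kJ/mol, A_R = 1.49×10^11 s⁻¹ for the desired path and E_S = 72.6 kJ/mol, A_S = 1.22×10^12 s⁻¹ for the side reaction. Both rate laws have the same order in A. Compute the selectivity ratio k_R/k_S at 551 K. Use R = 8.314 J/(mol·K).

14.6

k_R/k_S = (A_R/A_S)·exp[−(E_R−E_S)/(RT)] = (A_R/A_S)·exp[(E_S−E_R)/(RT)].
(E_S−E_R)/(RT) = (72.6−50.7)×10³/(8.314×551) = 21900/4581 = 4.781.
k_R/k_S = (1.49×10^11/1.22×10^12)·exp(4.781) = 0.1221 × 119.2 = 14.6.
Since E_R < E_S, lowering the temperature improves selectivity toward R.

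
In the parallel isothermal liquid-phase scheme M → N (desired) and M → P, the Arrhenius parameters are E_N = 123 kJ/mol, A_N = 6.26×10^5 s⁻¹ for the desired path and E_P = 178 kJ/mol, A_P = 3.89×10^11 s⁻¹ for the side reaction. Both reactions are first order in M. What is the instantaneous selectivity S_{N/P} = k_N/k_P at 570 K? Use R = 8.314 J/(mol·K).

0.177

With equal orders, S_{N/P} = k_N/k_P = (A_N/A_P)·exp[(E_P−E_N)/(RT)].
(E_P−E_N)/(RT) = (178−123)×10³/(8.314×570) = 55000/4739 = 11.61.
k_N/k_P = (6.26×10^5/3.89×10^11)·exp(11.61) = 1.609×10^-6 × 1.097×10^5 = 0.177.
Since E_N < E_P, lowering the temperature improves selectivity toward N.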